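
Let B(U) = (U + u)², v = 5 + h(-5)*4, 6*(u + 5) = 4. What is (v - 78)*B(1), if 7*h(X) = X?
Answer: -5900/7 ≈ -842.86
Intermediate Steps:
h(X) = X/7
u = -13/3 (u = -5 + (⅙)*4 = -5 + ⅔ = -13/3 ≈ -4.3333)
v = 15/7 (v = 5 + ((⅐)*(-5))*4 = 5 - 5/7*4 = 5 - 20/7 = 15/7 ≈ 2.1429)
B(U) = (-13/3 + U)² (B(U) = (U - 13/3)² = (-13/3 + U)²)
(v - 78)*B(1) = (15/7 - 78)*((-13 + 3*1)²/9) = -59*(-13 + 3)²/7 = -59*(-10)²/7 = -59*100/7 = -531/7*100/9 = -5900/7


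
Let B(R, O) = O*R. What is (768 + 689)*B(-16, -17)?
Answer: 396304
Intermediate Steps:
(768 + 689)*B(-16, -17) = (768 + 689)*(-17*(-16)) = 1457*272 = 396304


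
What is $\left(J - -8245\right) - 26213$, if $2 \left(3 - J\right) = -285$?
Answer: $- \frac{35645}{2} \approx -17823.0$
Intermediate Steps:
$J = \frac{291}{2}$ ($J = 3 - - \frac{285}{2} = 3 + \frac{285}{2} = \frac{291}{2} \approx 145.5$)
$\left(J - -8245\right) - 26213 = \left(\frac{291}{2} - -8245\right) - 26213 = \left(\frac{291}{2} + 8245\right) - 26213 = \frac{16781}{2} - 26213 = - \frac{35645}{2}$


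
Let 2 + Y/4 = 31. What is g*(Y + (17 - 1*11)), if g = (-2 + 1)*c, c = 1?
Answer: -122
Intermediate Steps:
Y = 116 (Y = -8 + 4*31 = -8 + 124 = 116)
g = -1 (g = (-2 + 1)*1 = -1*1 = -1)
g*(Y + (17 - 1*11)) = -(116 + (17 - 1*11)) = -(116 + (17 - 11)) = -(116 + 6) = -1*122 = -122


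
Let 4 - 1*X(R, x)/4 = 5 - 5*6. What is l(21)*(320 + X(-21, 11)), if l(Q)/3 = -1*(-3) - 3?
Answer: 0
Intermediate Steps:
l(Q) = 0 (l(Q) = 3*(-1*(-3) - 3) = 3*(3 - 3) = 3*0 = 0)
X(R, x) = 116 (X(R, x) = 16 - 4*(5 - 5*6) = 16 - 4*(5 - 30) = 16 - 4*(-25) = 16 + 100 = 116)
l(21)*(320 + X(-21, 11)) = 0*(320 + 116) = 0*436 = 0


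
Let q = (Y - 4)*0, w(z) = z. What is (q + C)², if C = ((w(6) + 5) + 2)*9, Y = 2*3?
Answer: 13689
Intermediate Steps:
Y = 6
C = 117 (C = ((6 + 5) + 2)*9 = (11 + 2)*9 = 13*9 = 117)
q = 0 (q = (6 - 4)*0 = 2*0 = 0)
(q + C)² = (0 + 117)² = 117² = 13689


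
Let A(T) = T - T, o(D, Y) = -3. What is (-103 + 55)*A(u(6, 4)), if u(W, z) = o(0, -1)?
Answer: 0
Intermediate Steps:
u(W, z) = -3
A(T) = 0
(-103 + 55)*A(u(6, 4)) = (-103 + 55)*0 = -48*0 = 0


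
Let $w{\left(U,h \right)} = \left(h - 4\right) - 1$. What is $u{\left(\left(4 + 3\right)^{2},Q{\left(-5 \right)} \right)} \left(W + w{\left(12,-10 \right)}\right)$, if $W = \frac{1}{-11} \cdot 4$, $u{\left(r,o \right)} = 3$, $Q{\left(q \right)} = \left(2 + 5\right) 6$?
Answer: $- \frac{507}{11} \approx -46.091$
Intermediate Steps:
$w{\left(U,h \right)} = -5 + h$ ($w{\left(U,h \right)} = \left(-4 + h\right) - 1 = -5 + h$)
$Q{\left(q \right)} = 42$ ($Q{\left(q \right)} = 7 \cdot 6 = 42$)
$W = - \frac{4}{11}$ ($W = \left(- \frac{1}{11}\right) 4 = - \frac{4}{11} \approx -0.36364$)
$u{\left(\left(4 + 3\right)^{2},Q{\left(-5 \right)} \right)} \left(W + w{\left(12,-10 \right)}\right) = 3 \left(- \frac{4}{11} - 15\right) = 3 \left(- \frac{169}{11}\right) = - \frac{507}{11}$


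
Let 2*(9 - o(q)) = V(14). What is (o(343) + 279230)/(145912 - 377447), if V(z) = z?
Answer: -279232/231535 ≈ -1.2060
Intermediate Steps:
o(q) = 2 (o(q) = 9 - ½*14 = 9 - 7 = 2)
(o(343) + 279230)/(145912 - 377447) = (2 + 279230)/(145912 - 377447) = 279232/(-231535) = 279232*(-1/231535) = -279232/231535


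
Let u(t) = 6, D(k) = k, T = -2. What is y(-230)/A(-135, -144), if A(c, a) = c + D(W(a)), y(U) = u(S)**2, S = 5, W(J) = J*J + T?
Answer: 36/20599 ≈ 0.0017477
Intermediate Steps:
W(J) = -2 + J**2 (W(J) = J*J - 2 = J**2 - 2 = -2 + J**2)
y(U) = 36 (y(U) = 6**2 = 36)
A(c, a) = -2 + c + a**2 (A(c, a) = c + (-2 + a**2) = -2 + c + a**2)
y(-230)/A(-135, -144) = 36/(-2 - 135 + (-144)**2) = 36/(-2 - 135 + 20736) = 36/20599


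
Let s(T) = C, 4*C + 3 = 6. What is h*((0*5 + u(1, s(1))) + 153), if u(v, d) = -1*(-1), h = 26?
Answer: 4004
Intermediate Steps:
C = 3/4 (C = -3/4 + (1/4)*6 = -3/4 + 3/2 = 3/4 ≈ 0.75000)
s(T) = 3/4
u(v, d) = 1
h*((0*5 + u(1, s(1))) + 153) = 26*((0*5 + 1) + 153) = 26*((0 + 1) + 153) = 26*(1 + 153) = 26*154 = 4004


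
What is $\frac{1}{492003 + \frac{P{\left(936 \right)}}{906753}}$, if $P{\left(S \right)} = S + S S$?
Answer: $\frac{302251}{148708691097} \approx 2.0325 \cdot 10^{-6}$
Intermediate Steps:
$P{\left(S \right)} = S + S^{2}$
$\frac{1}{492003 + \frac{P{\left(936 \right)}}{906753}} = \frac{1}{492003 + \frac{936 \left(1 + 936\right)}{906753}} = \frac{1}{492003 + 936 \cdot 937 \cdot \frac{1}{906753}} = \frac{1}{492003 + 877032 \cdot \frac{1}{906753}} = \frac{1}{492003 + \frac{292344}{302251}} = \frac{1}{\frac{148708691097}{302251}} = \frac{302251}{148708691097}$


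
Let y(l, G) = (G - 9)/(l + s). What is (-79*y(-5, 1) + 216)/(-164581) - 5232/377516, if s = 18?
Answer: -3123199084/201928872587 ≈ -0.015467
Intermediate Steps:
y(l, G) = (-9 + G)/(18 + l) (y(l, G) = (G - 9)/(l + 18) = (-9 + G)/(18 + l))
(-79*y(-5, 1) + 216)/(-164581) - 5232/377516 = (-79*(-9 + 1)/(18 - 5) + 216)/(-164581) - 5232/377516 = (-79*(-8)/13 + 216)*(-1/164581) - 5232*1/377516 = (-79*(-8)/13 + 216)*(-1/164581) - 1308/94379 = (-79*(-8/13) + 216)*(-1/164581) - 1308/94379 = (632/13 + 216)*(-1/164581) - 1308/94379 = (3440/13)*(-1/164581) - 1308/94379 = -3440/2139553 - 1308/94379 = -3123199084/201928872587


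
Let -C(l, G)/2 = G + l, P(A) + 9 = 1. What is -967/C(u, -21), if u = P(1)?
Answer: -967/58 ≈ -16.672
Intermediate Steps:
P(A) = -8 (P(A) = -9 + 1 = -8)
u = -8
C(l, G) = -2*G - 2*l (C(l, G) = -2*(G + l) = -2*G - 2*l)
-967/C(u, -21) = -967/(-2*(-21) - 2*(-8)) = -967/(42 + 16) = -967/58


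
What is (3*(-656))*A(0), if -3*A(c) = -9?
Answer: -5904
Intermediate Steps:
A(c) = 3 (A(c) = -⅓*(-9) = 3)
(3*(-656))*A(0) = (3*(-656))*3 = -1968*3 = -5904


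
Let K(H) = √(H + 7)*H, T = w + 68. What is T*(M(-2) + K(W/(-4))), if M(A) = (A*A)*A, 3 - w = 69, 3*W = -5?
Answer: -16 + 5*√267/36 ≈ -13.731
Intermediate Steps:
W = -5/3 (W = (⅓)*(-5) = -5/3 ≈ -1.6667)
w = -66 (w = 3 - 1*69 = 3 - 69 = -66)
M(A) = A³ (M(A) = A²*A = A³)
T = 2 (T = -66 + 68 = 2)
K(H) = H*√(7 + H) (K(H) = √(7 + H)*H = H*√(7 + H))
T*(M(-2) + K(W/(-4))) = 2*((-2)³ + (-5/3/(-4))*√(7 - 5/3/(-4))) = 2*(-8 + (-5/3*(-¼))*√(7 - 5/3*(-¼))) = 2*(-8 + 5*√(7 + 5/12)/12) = 2*(-8 + 5*√(89/12)/12) = 2*(-8 + 5*(√267/6)/12) = 2*(-8 + 5*√267/72) = -16 + 5*√267/36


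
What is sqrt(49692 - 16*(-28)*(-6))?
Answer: 2*sqrt(11751) ≈ 216.80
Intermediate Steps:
sqrt(49692 - 16*(-28)*(-6)) = sqrt(49692 + 448*(-6)) = sqrt(49692 - 2688) = sqrt(47004) = 2*sqrt(11751)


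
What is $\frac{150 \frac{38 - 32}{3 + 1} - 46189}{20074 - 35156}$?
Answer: $\frac{22982}{7541} \approx 3.0476$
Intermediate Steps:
$\frac{150 \frac{38 - 32}{3 + 1} - 46189}{20074 - 35156} = \frac{150 \cdot \frac{6}{4} - 46189}{-15082} = \left(150 \cdot 6 \cdot \frac{1}{4} - 46189\right) \left(- \frac{1}{15082}\right) = \left(150 \cdot \frac{3}{2} - 46189\right) \left(- \frac{1}{15082}\right) = \left(225 - 46189\right) \left(- \frac{1}{15082}\right) = \left(-45964\right) \left(- \frac{1}{15082}\right) = \frac{22982}{7541}$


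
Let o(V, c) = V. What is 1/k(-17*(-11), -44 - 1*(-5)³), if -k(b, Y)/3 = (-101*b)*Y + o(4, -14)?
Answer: 1/4589529 ≈ 2.1789e-7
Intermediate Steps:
k(b, Y) = -12 + 303*Y*b (k(b, Y) = -3*((-101*b)*Y + 4) = -3*(-101*Y*b + 4) = -3*(4 - 101*Y*b) = -12 + 303*Y*b)
1/k(-17*(-11), -44 - 1*(-5)³) = 1/(-12 + 303*(-44 - 1*(-5)³)*(-17*(-11))) = 1/(-12 + 303*(-44 - 1*(-125))*187) = 1/(-12 + 303*(-44 + 125)*187) = 1/(-12 + 303*81*187) = 1/(-12 + 4589541) = 1/4589529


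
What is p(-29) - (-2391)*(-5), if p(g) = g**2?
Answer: -11114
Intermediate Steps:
p(-29) - (-2391)*(-5) = (-29)**2 - (-2391)*(-5) = 841 - 1*11955 = 841 - 11955 = -11114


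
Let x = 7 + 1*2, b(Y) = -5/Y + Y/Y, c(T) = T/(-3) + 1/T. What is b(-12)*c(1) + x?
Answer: 179/18 ≈ 9.9444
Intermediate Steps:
c(T) = 1/T - T/3 (c(T) = T*(-⅓) + 1/T = -T/3 + 1/T = 1/T - T/3)
b(Y) = 1 - 5/Y (b(Y) = -5/Y + 1 = 1 - 5/Y)
x = 9 (x = 7 + 2 = 9)
b(-12)*c(1) + x = ((-5 - 12)/(-12))*(1/1 - ⅓*1) + 9 = (-1/12*(-17))*(1 - ⅓) + 9 = (17/12)*(⅔) + 9 = 17/18 + 9 = 179/18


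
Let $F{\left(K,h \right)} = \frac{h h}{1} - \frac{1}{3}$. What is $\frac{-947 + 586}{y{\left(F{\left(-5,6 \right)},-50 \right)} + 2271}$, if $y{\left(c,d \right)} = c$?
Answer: $- \frac{1083}{6920} \approx -0.1565$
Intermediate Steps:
$F{\left(K,h \right)} = - \frac{1}{3} + h^{2}$ ($F{\left(K,h \right)} = h^{2} \cdot 1 - \frac{1}{3} = h^{2} - \frac{1}{3} = - \frac{1}{3} + h^{2}$)
$\frac{-947 + 586}{y{\left(F{\left(-5,6 \right)},-50 \right)} + 2271} = \frac{-947 + 586}{\left(- \frac{1}{3} + 6^{2}\right) + 2271} = - \frac{361}{\left(- \frac{1}{3} + 36\right) + 2271} = - \frac{361}{\frac{107}{3} + 2271} = - \frac{361}{\frac{6920}{3}} = \left(-361\right) \frac{3}{6920} = - \frac{1083}{6920}$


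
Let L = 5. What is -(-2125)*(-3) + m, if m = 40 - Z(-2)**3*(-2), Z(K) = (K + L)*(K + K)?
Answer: -9791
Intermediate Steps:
Z(K) = 2*K*(5 + K) (Z(K) = (K + 5)*(K + K) = (5 + K)*(2*K) = 2*K*(5 + K))
m = -3416 (m = 40 - (2*(-2)*(5 - 2))**3*(-2) = 40 - (2*(-2)*3)**3*(-2) = 40 - (-12)**3*(-2) = 40 - (-1728)*(-2) = 40 - 1*3456 = 40 - 3456 = -3416)
-(-2125)*(-3) + m = -(-2125)*(-3) - 3416 = -85*75 - 3416 = -6375 - 3416 = -9791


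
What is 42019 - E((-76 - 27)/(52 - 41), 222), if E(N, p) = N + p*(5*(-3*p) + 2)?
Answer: 8589288/11 ≈ 7.8084e+5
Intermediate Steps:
E(N, p) = N + p*(2 - 15*p) (E(N, p) = N + p*(-15*p + 2) = N + p*(2 - 15*p))
42019 - E((-76 - 27)/(52 - 41), 222) = 42019 - ((-76 - 27)/(52 - 41) - 15*222² + 2*222) = 42019 - (-103/11 - 15*49284 + 444) = 42019 - (-103*1/11 - 739260 + 444) = 42019 - (-103/11 - 739260 + 444) = 42019 - 1*(-8127079/11) = 42019 + 8127079/11 = 8589288/11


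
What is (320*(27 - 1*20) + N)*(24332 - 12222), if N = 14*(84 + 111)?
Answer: 60186700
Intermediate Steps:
N = 2730 (N = 14*195 = 2730)
(320*(27 - 1*20) + N)*(24332 - 12222) = (320*(27 - 1*20) + 2730)*(24332 - 12222) = (320*(27 - 20) + 2730)*12110 = (320*7 + 2730)*12110 = (2240 + 2730)*12110 = 4970*12110 = 60186700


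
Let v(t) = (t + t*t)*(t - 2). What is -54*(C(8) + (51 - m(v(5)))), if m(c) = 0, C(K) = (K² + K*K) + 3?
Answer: -9828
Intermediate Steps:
C(K) = 3 + 2*K² (C(K) = (K² + K²) + 3 = 2*K² + 3 = 3 + 2*K²)
v(t) = (-2 + t)*(t + t²) (v(t) = (t + t²)*(-2 + t) = (-2 + t)*(t + t²))
-54*(C(8) + (51 - m(v(5)))) = -54*((3 + 2*8²) + (51 - 1*0)) = -54*((3 + 2*64) + (51 + 0)) = -54*((3 + 128) + 51) = -54*(131 + 51) = -54*182 = -9828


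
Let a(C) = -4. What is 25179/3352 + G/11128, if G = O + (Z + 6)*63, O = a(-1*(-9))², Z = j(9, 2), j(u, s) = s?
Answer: 2710913/358664 ≈ 7.5584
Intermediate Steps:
Z = 2
O = 16 (O = (-4)² = 16)
G = 520 (G = 16 + (2 + 6)*63 = 16 + 8*63 = 16 + 504 = 520)
25179/3352 + G/11128 = 25179/3352 + 520/11128 = 25179*(1/3352) + 520*(1/11128) = 25179/3352 + 5/107 = 2710913/358664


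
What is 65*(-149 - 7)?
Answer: -10140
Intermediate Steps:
65*(-149 - 7) = 65*(-156) = -10140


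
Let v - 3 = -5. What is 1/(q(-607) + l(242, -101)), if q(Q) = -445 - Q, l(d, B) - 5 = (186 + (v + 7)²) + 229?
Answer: 1/607 ≈ 0.0016474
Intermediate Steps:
v = -2 (v = 3 - 5 = -2)
l(d, B) = 445 (l(d, B) = 5 + ((186 + (-2 + 7)²) + 229) = 5 + ((186 + 5²) + 229) = 5 + ((186 + 25) + 229) = 5 + (211 + 229) = 5 + 440 = 445)
1/(q(-607) + l(242, -101)) = 1/((-445 - 1*(-607)) + 445) = 1/((-445 + 607) + 445) = 1/(162 + 445) = 1/607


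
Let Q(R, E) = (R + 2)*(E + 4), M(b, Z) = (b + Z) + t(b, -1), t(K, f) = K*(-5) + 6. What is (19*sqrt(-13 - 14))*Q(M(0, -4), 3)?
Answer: 1596*I*sqrt(3) ≈ 2764.4*I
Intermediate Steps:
t(K, f) = 6 - 5*K (t(K, f) = -5*K + 6 = 6 - 5*K)
M(b, Z) = 6 + Z - 4*b (M(b, Z) = (b + Z) + (6 - 5*b) = (Z + b) + (6 - 5*b) = 6 + Z - 4*b)
Q(R, E) = (2 + R)*(4 + E)
(19*sqrt(-13 - 14))*Q(M(0, -4), 3) = (19*sqrt(-13 - 14))*(8 + 2*3 + 4*(6 - 4 - 4*0) + 3*(6 - 4 - 4*0)) = (19*sqrt(-27))*(8 + 6 + 4*(6 - 4 + 0) + 3*(6 - 4 + 0)) = (19*(3*I*sqrt(3)))*(8 + 6 + 4*2 + 3*2) = (57*I*sqrt(3))*(8 + 6 + 8 + 6) = (57*I*sqrt(3))*28 = 1596*I*sqrt(3)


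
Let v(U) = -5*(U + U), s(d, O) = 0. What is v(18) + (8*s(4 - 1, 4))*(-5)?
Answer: -180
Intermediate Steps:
v(U) = -10*U
v(18) + (8*s(4 - 1, 4))*(-5) = -10*18 + (8*0)*(-5) = -180 + 0*(-5) = -180 + 0 = -180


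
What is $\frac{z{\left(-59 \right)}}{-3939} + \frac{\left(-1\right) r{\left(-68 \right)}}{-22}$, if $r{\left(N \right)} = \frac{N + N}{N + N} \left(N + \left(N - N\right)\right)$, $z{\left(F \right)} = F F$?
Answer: $- \frac{172217}{43329} \approx -3.9746$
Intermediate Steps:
$z{\left(F \right)} = F^{2}$
$r{\left(N \right)} = N$ ($r{\left(N \right)} = \frac{2 N}{2 N} \left(N + 0\right) = 2 N \frac{1}{2 N} N = 1 N = N$)
$\frac{z{\left(-59 \right)}}{-3939} + \frac{\left(-1\right) r{\left(-68 \right)}}{-22} = \frac{\left(-59\right)^{2}}{-3939} + \frac{\left(-1\right) \left(-68\right)}{-22} = 3481 \left(- \frac{1}{3939}\right) + 68 \left(- \frac{1}{22}\right) = - \frac{3481}{3939} - \frac{34}{11} = - \frac{172217}{43329}$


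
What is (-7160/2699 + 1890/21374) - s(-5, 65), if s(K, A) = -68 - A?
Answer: 3762311964/28844213 ≈ 130.44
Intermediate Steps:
(-7160/2699 + 1890/21374) - s(-5, 65) = (-7160/2699 + 1890/21374) - (-68 - 1*65) = (-7160*1/2699 + 1890*(1/21374)) - (-68 - 65) = (-7160/2699 + 945/10687) - 1*(-133) = -73968365/28844213 + 133 = 3762311964/28844213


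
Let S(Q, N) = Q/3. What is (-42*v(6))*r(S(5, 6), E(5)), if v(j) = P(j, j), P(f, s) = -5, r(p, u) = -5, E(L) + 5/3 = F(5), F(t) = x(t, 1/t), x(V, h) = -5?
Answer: -1050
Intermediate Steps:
F(t) = -5
S(Q, N) = Q/3 (S(Q, N) = Q*(⅓) = Q/3)
E(L) = -20/3 (E(L) = -5/3 - 5 = -20/3)
v(j) = -5
(-42*v(6))*r(S(5, 6), E(5)) = -42*(-5)*(-5) = 210*(-5) = -1050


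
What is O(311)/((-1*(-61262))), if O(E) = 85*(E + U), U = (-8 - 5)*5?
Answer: 10455/30631 ≈ 0.34132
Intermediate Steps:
U = -65 (U = -13*5 = -65)
O(E) = -5525 + 85*E (O(E) = 85*(E - 65) = 85*(-65 + E) = -5525 + 85*E)
O(311)/((-1*(-61262))) = (-5525 + 85*311)/((-1*(-61262))) = (-5525 + 26435)/61262 = 20910*(1/61262) = 10455/30631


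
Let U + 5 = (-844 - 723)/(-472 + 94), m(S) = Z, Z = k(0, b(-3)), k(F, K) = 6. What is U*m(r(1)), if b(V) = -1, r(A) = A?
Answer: -323/63 ≈ -5.1270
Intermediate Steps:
Z = 6
m(S) = 6
U = -323/378 (U = -5 + (-844 - 723)/(-472 + 94) = -5 - 1567/(-378) = -5 - 1567*(-1/378) = -5 + 1567/378 = -323/378 ≈ -0.85450)
U*m(r(1)) = -323/378*6 = -323/63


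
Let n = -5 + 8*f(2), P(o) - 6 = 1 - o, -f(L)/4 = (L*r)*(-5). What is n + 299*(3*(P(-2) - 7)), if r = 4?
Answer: 3069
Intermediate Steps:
f(L) = 80*L (f(L) = -4*L*4*(-5) = -4*4*L*(-5) = -(-80)*L = 80*L)
P(o) = 7 - o (P(o) = 6 + (1 - o) = 7 - o)
n = 1275 (n = -5 + 8*(80*2) = -5 + 8*160 = -5 + 1280 = 1275)
n + 299*(3*(P(-2) - 7)) = 1275 + 299*(3*((7 - 1*(-2)) - 7)) = 1275 + 299*(3*((7 + 2) - 7)) = 1275 + 299*(3*(9 - 7)) = 1275 + 299*(3*2) = 1275 + 299*6 = 1275 + 1794 = 3069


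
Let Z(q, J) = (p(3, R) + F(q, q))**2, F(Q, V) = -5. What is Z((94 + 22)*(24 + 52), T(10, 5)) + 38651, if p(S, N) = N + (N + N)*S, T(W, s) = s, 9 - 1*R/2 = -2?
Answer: 60852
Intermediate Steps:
R = 22 (R = 18 - 2*(-2) = 18 + 4 = 22)
p(S, N) = N + 2*N*S (p(S, N) = N + (2*N)*S = N + 2*N*S)
Z(q, J) = 22201 (Z(q, J) = (22*(1 + 2*3) - 5)**2 = (22*(1 + 6) - 5)**2 = (22*7 - 5)**2 = (154 - 5)**2 = 149**2 = 22201)
Z((94 + 22)*(24 + 52), T(10, 5)) + 38651 = 22201 + 38651 = 60852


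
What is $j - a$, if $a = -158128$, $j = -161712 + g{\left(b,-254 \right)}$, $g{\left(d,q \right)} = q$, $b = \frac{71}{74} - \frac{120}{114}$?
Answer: $-3838$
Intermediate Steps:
$b = - \frac{131}{1406}$ ($b = 71 \cdot \frac{1}{74} - \frac{20}{19} = \frac{71}{74} - \frac{20}{19} = - \frac{131}{1406} \approx -0.093172$)
$j = -161966$ ($j = -161712 - 254 = -161966$)
$j - a = -161966 - -158128 = -161966 + 158128 = -3838$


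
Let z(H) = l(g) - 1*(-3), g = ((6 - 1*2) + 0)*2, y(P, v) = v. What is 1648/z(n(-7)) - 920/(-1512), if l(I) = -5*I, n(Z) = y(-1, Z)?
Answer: -307217/6993 ≈ -43.932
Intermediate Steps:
n(Z) = Z
g = 8 (g = ((6 - 2) + 0)*2 = (4 + 0)*2 = 4*2 = 8)
z(H) = -37 (z(H) = -5*8 - 1*(-3) = -40 + 3 = -37)
1648/z(n(-7)) - 920/(-1512) = 1648/(-37) - 920/(-1512) = 1648*(-1/37) - 920*(-1/1512) = -1648/37 + 115/189 = -307217/6993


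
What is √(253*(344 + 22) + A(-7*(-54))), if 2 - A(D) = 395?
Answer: 3*√10245 ≈ 303.65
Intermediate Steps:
A(D) = -393 (A(D) = 2 - 1*395 = 2 - 395 = -393)
√(253*(344 + 22) + A(-7*(-54))) = √(253*(344 + 22) - 393) = √(253*366 - 393) = √(92598 - 393) = √92205 = 3*√10245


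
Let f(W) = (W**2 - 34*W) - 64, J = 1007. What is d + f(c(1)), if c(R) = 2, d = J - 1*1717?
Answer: -838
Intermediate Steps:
d = -710 (d = 1007 - 1*1717 = 1007 - 1717 = -710)
f(W) = -64 + W**2 - 34*W
d + f(c(1)) = -710 + (-64 + 2**2 - 34*2) = -710 + (-64 + 4 - 68) = -710 - 128 = -838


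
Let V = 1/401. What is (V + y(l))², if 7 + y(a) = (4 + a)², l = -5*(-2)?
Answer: 5744124100/160801 ≈ 35722.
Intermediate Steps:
V = 1/401 ≈ 0.0024938
l = 10
y(a) = -7 + (4 + a)²
(V + y(l))² = (1/401 + (-7 + (4 + 10)²))² = (1/401 + (-7 + 14²))² = (1/401 + (-7 + 196))² = (1/401 + 189)² = (75790/401)² = 5744124100/160801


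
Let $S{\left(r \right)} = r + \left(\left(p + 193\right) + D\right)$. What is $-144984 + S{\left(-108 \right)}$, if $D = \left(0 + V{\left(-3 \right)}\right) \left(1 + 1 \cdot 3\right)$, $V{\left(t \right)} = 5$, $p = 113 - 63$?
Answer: $-144829$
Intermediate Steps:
$p = 50$
$D = 20$ ($D = \left(0 + 5\right) \left(1 + 1 \cdot 3\right) = 5 \left(1 + 3\right) = 5 \cdot 4 = 20$)
$S{\left(r \right)} = 263 + r$ ($S{\left(r \right)} = r + \left(\left(50 + 193\right) + 20\right) = r + \left(243 + 20\right) = r + 263 = 263 + r$)
$-144984 + S{\left(-108 \right)} = -144984 + \left(263 - 108\right) = -144984 + 155 = -144829$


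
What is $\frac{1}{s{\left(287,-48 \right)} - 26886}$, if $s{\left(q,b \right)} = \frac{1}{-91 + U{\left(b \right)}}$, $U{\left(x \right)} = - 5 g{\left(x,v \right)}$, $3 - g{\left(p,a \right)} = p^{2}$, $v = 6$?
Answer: $- \frac{11414}{306876803} \approx -3.7194 \cdot 10^{-5}$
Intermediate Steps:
$g{\left(p,a \right)} = 3 - p^{2}$
$U{\left(x \right)} = -15 + 5 x^{2}$ ($U{\left(x \right)} = - 5 \left(3 - x^{2}\right) = -15 + 5 x^{2}$)
$s{\left(q,b \right)} = \frac{1}{-106 + 5 b^{2}}$ ($s{\left(q,b \right)} = \frac{1}{-91 + \left(-15 + 5 b^{2}\right)} = \frac{1}{-106 + 5 b^{2}}$)
$\frac{1}{s{\left(287,-48 \right)} - 26886} = \frac{1}{\frac{1}{-106 + 5 \left(-48\right)^{2}} - 26886} = \frac{1}{\frac{1}{-106 + 5 \cdot 2304} - 26886} = \frac{1}{\frac{1}{-106 + 11520} - 26886} = \frac{1}{\frac{1}{11414} - 26886} = \frac{1}{- \frac{306876803}{11414}} = - \frac{11414}{306876803}$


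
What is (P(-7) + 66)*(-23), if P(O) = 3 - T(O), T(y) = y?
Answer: -1748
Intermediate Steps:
P(O) = 3 - O
(P(-7) + 66)*(-23) = ((3 - 1*(-7)) + 66)*(-23) = ((3 + 7) + 66)*(-23) = (10 + 66)*(-23) = 76*(-23) = -1748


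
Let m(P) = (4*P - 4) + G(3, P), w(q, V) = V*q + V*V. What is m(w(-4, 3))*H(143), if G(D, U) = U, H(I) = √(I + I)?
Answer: -19*√286 ≈ -321.32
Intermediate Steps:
w(q, V) = V² + V*q (w(q, V) = V*q + V² = V² + V*q)
H(I) = √2*√I (H(I) = √(2*I) = √2*√I)
m(P) = -4 + 5*P (m(P) = (4*P - 4) + P = (-4 + 4*P) + P = -4 + 5*P)
m(w(-4, 3))*H(143) = (-4 + 5*(3*(3 - 4)))*(√2*√143) = (-4 + 5*(3*(-1)))*√286 = (-4 + 5*(-3))*√286 = (-4 - 15)*√286 = -19*√286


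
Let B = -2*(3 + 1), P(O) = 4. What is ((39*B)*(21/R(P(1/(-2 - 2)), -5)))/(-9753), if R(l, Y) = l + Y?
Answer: -2184/3251 ≈ -0.67179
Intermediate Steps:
R(l, Y) = Y + l
B = -8 (B = -2*4 = -8)
((39*B)*(21/R(P(1/(-2 - 2)), -5)))/(-9753) = ((39*(-8))*(21/(-5 + 4)))/(-9753) = -6552/(-1)*(-1/9753) = -6552*(-1)*(-1/9753) = -312*(-21)*(-1/9753) = 6552*(-1/9753) = -2184/3251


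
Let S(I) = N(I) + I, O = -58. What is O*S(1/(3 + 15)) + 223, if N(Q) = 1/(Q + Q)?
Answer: -2720/9 ≈ -302.22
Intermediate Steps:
N(Q) = 1/(2*Q)
S(I) = I + 1/(2*I) (S(I) = 1/(2*I) + I = I + 1/(2*I))
O*S(1/(3 + 15)) + 223 = -58*(1/(3 + 15) + 1/(2*(1/(3 + 15)))) + 223 = -58*(1/18 + 1/(2*(1/18))) + 223 = -58*(1/18 + (1/2)*18) + 223 = -58*(1/18 + 9) + 223 = -58*163/18 + 223 = -4727/9 + 223 = -2720/9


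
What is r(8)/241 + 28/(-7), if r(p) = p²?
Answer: -900/241 ≈ -3.7344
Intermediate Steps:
r(8)/241 + 28/(-7) = 8²/241 + 28/(-7) = 64*(1/241) + 28*(-⅐) = 64/241 - 4 = -900/241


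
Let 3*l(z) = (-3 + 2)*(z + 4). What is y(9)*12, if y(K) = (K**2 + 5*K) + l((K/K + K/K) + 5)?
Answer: 1468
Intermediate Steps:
l(z) = -4/3 - z/3 (l(z) = ((-3 + 2)*(z + 4))/3 = (-(4 + z))/3 = (-4 - z)/3 = -4/3 - z/3)
y(K) = -11/3 + K**2 + 5*K (y(K) = (K**2 + 5*K) + (-4/3 - ((K/K + K/K) + 5)/3) = (K**2 + 5*K) + (-4/3 - ((1 + 1) + 5)/3) = (K**2 + 5*K) + (-4/3 - (2 + 5)/3) = (K**2 + 5*K) + (-4/3 - 1/3*7) = (K**2 + 5*K) + (-4/3 - 7/3) = (K**2 + 5*K) - 11/3 = -11/3 + K**2 + 5*K)
y(9)*12 = (-11/3 + 9**2 + 5*9)*12 = (-11/3 + 81 + 45)*12 = (367/3)*12 = 1468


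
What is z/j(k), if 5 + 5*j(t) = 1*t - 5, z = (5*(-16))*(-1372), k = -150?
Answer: -3430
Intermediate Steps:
z = 109760 (z = -80*(-1372) = 109760)
j(t) = -2 + t/5 (j(t) = -1 + (1*t - 5)/5 = -1 + (t - 5)/5 = -1 + (-5 + t)/5 = -1 + (-1 + t/5) = -2 + t/5)
z/j(k) = 109760/(-2 + (⅕)*(-150)) = 109760/(-2 - 30) = 109760/(-32) = 109760*(-1/32) = -3430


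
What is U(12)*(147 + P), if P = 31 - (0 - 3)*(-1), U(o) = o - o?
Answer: 0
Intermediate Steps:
U(o) = 0
P = 28 (P = 31 - (-3)*(-1) = 31 - 1*3 = 31 - 3 = 28)
U(12)*(147 + P) = 0*(147 + 28) = 0*175 = 0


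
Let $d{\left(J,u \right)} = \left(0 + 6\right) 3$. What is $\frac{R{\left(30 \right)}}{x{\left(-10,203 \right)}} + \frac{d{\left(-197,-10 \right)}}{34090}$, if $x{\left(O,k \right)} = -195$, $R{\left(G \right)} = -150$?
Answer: $\frac{170567}{221585} \approx 0.76976$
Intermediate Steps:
$d{\left(J,u \right)} = 18$ ($d{\left(J,u \right)} = 6 \cdot 3 = 18$)
$\frac{R{\left(30 \right)}}{x{\left(-10,203 \right)}} + \frac{d{\left(-197,-10 \right)}}{34090} = - \frac{150}{-195} + \frac{18}{34090} = \left(-150\right) \left(- \frac{1}{195}\right) + 18 \cdot \frac{1}{34090} = \frac{10}{13} + \frac{9}{17045} = \frac{170567}{221585}$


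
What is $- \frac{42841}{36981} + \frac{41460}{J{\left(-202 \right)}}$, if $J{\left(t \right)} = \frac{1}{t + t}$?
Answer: $- \frac{619425875881}{36981} \approx -1.675 \cdot 10^{7}$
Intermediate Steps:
$J{\left(t \right)} = \frac{1}{2 t}$
$- \frac{42841}{36981} + \frac{41460}{J{\left(-202 \right)}} = - \frac{42841}{36981} + \frac{41460}{\frac{1}{2} \frac{1}{-202}} = \left(-42841\right) \frac{1}{36981} + \frac{41460}{\frac{1}{2} \left(- \frac{1}{202}\right)} = - \frac{42841}{36981} + \frac{41460}{- \frac{1}{404}} = - \frac{42841}{36981} + 41460 \left(-404\right) = - \frac{42841}{36981} - 16749840 = - \frac{619425875881}{36981}$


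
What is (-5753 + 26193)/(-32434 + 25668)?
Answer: -10220/3383 ≈ -3.0210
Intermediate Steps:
(-5753 + 26193)/(-32434 + 25668) = 20440/(-6766) = 20440*(-1/6766) = -10220/3383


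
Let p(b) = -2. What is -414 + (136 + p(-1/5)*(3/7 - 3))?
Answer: -1910/7 ≈ -272.86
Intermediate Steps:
-414 + (136 + p(-1/5)*(3/7 - 3)) = -414 + (136 - 2*(3/7 - 3)) = -414 + (136 - 2*(-18/7)) = -414 + (136 + 36/7) = -414 + 988/7 = -1910/7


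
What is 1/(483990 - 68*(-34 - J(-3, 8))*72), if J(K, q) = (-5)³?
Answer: 1/38454 ≈ 2.6005e-5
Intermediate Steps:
J(K, q) = -125
1/(483990 - 68*(-34 - J(-3, 8))*72) = 1/(483990 - 68*(-34 - 1*(-125))*72) = 1/(483990 - 68*(-34 + 125)*72) = 1/(483990 - 68*91*72) = 1/(483990 - 6188*72) = 1/(483990 - 445536) = 1/38454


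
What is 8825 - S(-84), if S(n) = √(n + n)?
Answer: 8825 - 2*I*√42 ≈ 8825.0 - 12.961*I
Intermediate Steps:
S(n) = √2*√n (S(n) = √(2*n) = √2*√n)
8825 - S(-84) = 8825 - √2*√(-84) = 8825 - √2*2*I*√21 = 8825 - 2*I*√42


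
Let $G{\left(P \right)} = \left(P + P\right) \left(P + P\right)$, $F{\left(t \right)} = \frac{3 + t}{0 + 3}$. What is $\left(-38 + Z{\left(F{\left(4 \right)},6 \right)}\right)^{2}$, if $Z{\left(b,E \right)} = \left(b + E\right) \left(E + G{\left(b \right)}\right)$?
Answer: $\frac{27290176}{729} \approx 37435.0$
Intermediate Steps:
$F{\left(t \right)} = 1 + \frac{t}{3}$ ($F{\left(t \right)} = \frac{3 + t}{3} = \left(3 + t\right) \frac{1}{3} = 1 + \frac{t}{3}$)
$G{\left(P \right)} = 4 P^{2}$ ($G{\left(P \right)} = 2 P 2 P = 4 P^{2}$)
$Z{\left(b,E \right)} = \left(E + b\right) \left(E + 4 b^{2}\right)$ ($Z{\left(b,E \right)} = \left(b + E\right) \left(E + 4 b^{2}\right) = \left(E + b\right) \left(E + 4 b^{2}\right)$)
$\left(-38 + Z{\left(F{\left(4 \right)},6 \right)}\right)^{2} = \left(-38 + \left(6^{2} + 4 \left(1 + \frac{1}{3} \cdot 4\right)^{3} + 6 \left(1 + \frac{1}{3} \cdot 4\right) + 4 \cdot 6 \left(1 + \frac{1}{3} \cdot 4\right)^{2}\right)\right)^{2} = \left(-38 + \left(36 + 4 \left(1 + \frac{4}{3}\right)^{3} + 6 \left(1 + \frac{4}{3}\right) + 4 \cdot 6 \left(1 + \frac{4}{3}\right)^{2}\right)\right)^{2} = \left(-38 + \left(36 + 4 \left(\frac{7}{3}\right)^{3} + 6 \cdot \frac{7}{3} + 4 \cdot 6 \left(\frac{7}{3}\right)^{2}\right)\right)^{2} = \left(-38 + \left(36 + 4 \cdot \frac{343}{27} + 14 + 4 \cdot 6 \cdot \frac{49}{9}\right)\right)^{2} = \left(-38 + \left(36 + \frac{1372}{27} + 14 + \frac{392}{3}\right)\right)^{2} = \left(-38 + \frac{6250}{27}\right)^{2} = \left(\frac{5224}{27}\right)^{2} = \frac{27290176}{729}$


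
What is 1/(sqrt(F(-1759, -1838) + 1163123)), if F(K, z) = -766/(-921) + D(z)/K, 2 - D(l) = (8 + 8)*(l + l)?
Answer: sqrt(3052561398277174707)/1884251797813 ≈ 0.00092724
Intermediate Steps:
D(l) = 2 - 32*l (D(l) = 2 - (8 + 8)*(l + l) = 2 - 16*2*l = 2 - 32*l)
F(K, z) = 766/921 + (2 - 32*z)/K (F(K, z) = -766/(-921) + (2 - 32*z)/K = -766*(-1/921) + (2 - 32*z)/K = 766/921 + (2 - 32*z)/K)
1/(sqrt(F(-1759, -1838) + 1163123)) = 1/(sqrt((2/921)*(921 - 14736*(-1838) + 383*(-1759))/(-1759) + 1163123)) = 1/(sqrt((2/921)*(-1/1759)*(921 + 27084768 - 673697) + 1163123)) = 1/(sqrt((2/921)*(-1/1759)*26411992 + 1163123)) = 1/(sqrt(-52823984/1620039 + 1163123)) = 1/(sqrt(1884251797813/1620039)) = 1/(sqrt(3052561398277174707)/1620039) = sqrt(3052561398277174707)/1884251797813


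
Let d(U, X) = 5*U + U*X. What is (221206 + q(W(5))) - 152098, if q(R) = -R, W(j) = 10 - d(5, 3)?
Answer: 69138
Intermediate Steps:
W(j) = -30 (W(j) = 10 - 5*(5 + 3) = 10 - 5*8 = 10 - 1*40 = 10 - 40 = -30)
(221206 + q(W(5))) - 152098 = (221206 - 1*(-30)) - 152098 = (221206 + 30) - 152098 = 221236 - 152098 = 69138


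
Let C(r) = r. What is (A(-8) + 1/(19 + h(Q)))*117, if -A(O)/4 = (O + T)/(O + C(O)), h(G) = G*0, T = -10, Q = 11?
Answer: -19773/38 ≈ -520.34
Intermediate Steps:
h(G) = 0
A(O) = -2*(-10 + O)/O (A(O) = -4*(O - 10)/(O + O) = -4*(-10 + O)/(2*O) = -4*(-10 + O)*1/(2*O) = -2*(-10 + O)/O)
(A(-8) + 1/(19 + h(Q)))*117 = ((-2 + 20/(-8)) + 1/(19 + 0))*117 = ((-2 + 20*(-⅛)) + 1/19)*117 = ((-2 - 5/2) + 1/19)*117 = (-9/2 + 1/19)*117 = -169/38*117 = -19773/38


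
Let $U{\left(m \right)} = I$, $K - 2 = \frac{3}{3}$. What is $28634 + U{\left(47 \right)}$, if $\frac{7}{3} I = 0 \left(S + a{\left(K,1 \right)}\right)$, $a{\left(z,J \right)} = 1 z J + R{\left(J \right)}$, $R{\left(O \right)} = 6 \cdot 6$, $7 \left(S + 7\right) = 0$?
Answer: $28634$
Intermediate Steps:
$S = -7$ ($S = -7 + \frac{1}{7} \cdot 0 = -7 + 0 = -7$)
$R{\left(O \right)} = 36$
$K = 3$ ($K = 2 + \frac{3}{3} = 2 + 3 \cdot \frac{1}{3} = 2 + 1 = 3$)
$a{\left(z,J \right)} = 36 + J z$ ($a{\left(z,J \right)} = 1 z J + 36 = z J + 36 = J z + 36 = 36 + J z$)
$I = 0$ ($I = \frac{3 \cdot 0 \left(-7 + \left(36 + 1 \cdot 3\right)\right)}{7} = \frac{3 \cdot 0 \left(-7 + \left(36 + 3\right)\right)}{7} = \frac{3 \cdot 0 \left(-7 + 39\right)}{7} = \frac{3 \cdot 0 \cdot 32}{7} = \frac{3}{7} \cdot 0 = 0$)
$U{\left(m \right)} = 0$
$28634 + U{\left(47 \right)} = 28634 + 0 = 28634$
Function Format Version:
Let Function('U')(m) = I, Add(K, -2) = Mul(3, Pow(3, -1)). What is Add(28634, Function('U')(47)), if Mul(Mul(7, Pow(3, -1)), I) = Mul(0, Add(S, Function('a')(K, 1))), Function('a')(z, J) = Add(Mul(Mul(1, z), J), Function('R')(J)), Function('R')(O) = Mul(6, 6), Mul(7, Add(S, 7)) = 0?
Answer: 28634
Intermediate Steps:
S = -7 (S = Add(-7, Mul(Rational(1, 7), 0)) = Add(-7, 0) = -7)
Function('R')(O) = 36
K = 3 (K = Add(2, Mul(3, Pow(3, -1))) = Add(2, Mul(3, Rational(1, 3))) = Add(2, 1) = 3)
Function('a')(z, J) = Add(36, Mul(J, z)) (Function('a')(z, J) = Add(Mul(Mul(1, z), J), 36) = Add(Mul(z, J), 36) = Add(Mul(J, z), 36) = Add(36, Mul(J, z)))
I = 0 (I = Mul(Rational(3, 7), Mul(0, Add(-7, Add(36, Mul(1, 3))))) = Mul(Rational(3, 7), Mul(0, Add(-7, Add(36, 3)))) = Mul(Rational(3, 7), Mul(0, Add(-7, 39))) = Mul(Rational(3, 7), Mul(0, 32)) = Mul(Rational(3, 7), 0) = 0)
Function('U')(m) = 0
Add(28634, Function('U')(47)) = Add(28634, 0) = 28634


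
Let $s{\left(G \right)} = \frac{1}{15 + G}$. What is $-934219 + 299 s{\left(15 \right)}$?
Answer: $- \frac{28026271}{30} \approx -9.3421 \cdot 10^{5}$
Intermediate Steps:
$-934219 + 299 s{\left(15 \right)} = -934219 + \frac{299}{15 + 15} = -934219 + \frac{299}{30} = - \frac{28026271}{30}$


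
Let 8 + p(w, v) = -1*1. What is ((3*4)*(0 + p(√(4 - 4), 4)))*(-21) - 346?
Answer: 1922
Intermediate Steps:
p(w, v) = -9 (p(w, v) = -8 - 1*1 = -8 - 1 = -9)
((3*4)*(0 + p(√(4 - 4), 4)))*(-21) - 346 = ((3*4)*(0 - 9))*(-21) - 346 = (12*(-9))*(-21) - 346 = -108*(-21) - 346 = 2268 - 346 = 1922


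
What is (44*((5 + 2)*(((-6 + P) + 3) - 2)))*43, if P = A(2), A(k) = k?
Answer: -39732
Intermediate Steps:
P = 2
(44*((5 + 2)*(((-6 + P) + 3) - 2)))*43 = (44*((5 + 2)*(((-6 + 2) + 3) - 2)))*43 = (44*(7*((-4 + 3) - 2)))*43 = (44*(7*(-1 - 2)))*43 = (44*(7*(-3)))*43 = (44*(-21))*43 = -924*43 = -39732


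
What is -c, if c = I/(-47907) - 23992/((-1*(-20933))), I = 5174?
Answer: 1257692086/1002837231 ≈ 1.2541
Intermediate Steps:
c = -1257692086/1002837231 (c = 5174/(-47907) - 23992/((-1*(-20933))) = 5174*(-1/47907) - 23992/20933 = -5174/47907 - 23992*1/20933 = -5174/47907 - 23992/20933 = -1257692086/1002837231 ≈ -1.2541)
-c = -1*(-1257692086/1002837231) = 1257692086/1002837231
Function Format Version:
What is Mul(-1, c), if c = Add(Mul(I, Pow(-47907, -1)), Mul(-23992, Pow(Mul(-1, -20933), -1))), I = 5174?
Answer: Rational(1257692086, 1002837231) ≈ 1.2541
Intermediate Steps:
c = Rational(-1257692086, 1002837231) (c = Add(Mul(5174, Pow(-47907, -1)), Mul(-23992, Pow(Mul(-1, -20933), -1))) = Add(Mul(5174, Rational(-1, 47907)), Mul(-23992, Pow(20933, -1))) = Add(Rational(-5174, 47907), Mul(-23992, Rational(1, 20933))) = Add(Rational(-5174, 47907), Rational(-23992, 20933)) = Rational(-1257692086, 1002837231) ≈ -1.2541)
Mul(-1, c) = Mul(-1, Rational(-1257692086, 1002837231)) = Rational(1257692086, 1002837231)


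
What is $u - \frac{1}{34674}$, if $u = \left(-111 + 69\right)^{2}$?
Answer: $\frac{61164935}{34674} \approx 1764.0$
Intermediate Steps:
$u = 1764$ ($u = \left(-42\right)^{2} = 1764$)
$u - \frac{1}{34674} = 1764 - \frac{1}{34674} = \frac{61164935}{34674}$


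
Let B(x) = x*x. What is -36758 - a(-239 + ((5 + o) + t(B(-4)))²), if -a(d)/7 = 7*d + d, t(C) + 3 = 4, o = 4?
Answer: -44542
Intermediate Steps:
B(x) = x²
t(C) = 1 (t(C) = -3 + 4 = 1)
a(d) = -56*d (a(d) = -7*(7*d + d) = -56*d)
-36758 - a(-239 + ((5 + o) + t(B(-4)))²) = -36758 - (-56)*(-239 + ((5 + 4) + 1)²) = -36758 - (-56)*(-239 + (9 + 1)²) = -36758 - (-56)*(-239 + 10²) = -36758 - (-56)*(-239 + 100) = -36758 - (-56)*(-139) = -36758 - 1*7784 = -36758 - 7784 = -44542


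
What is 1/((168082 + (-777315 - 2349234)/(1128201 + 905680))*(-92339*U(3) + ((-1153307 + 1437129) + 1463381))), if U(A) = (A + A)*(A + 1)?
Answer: -2033881/160307400066817569 ≈ -1.2687e-11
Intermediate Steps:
U(A) = 2*A*(1 + A) (U(A) = (2*A)*(1 + A) = 2*A*(1 + A))
1/((168082 + (-777315 - 2349234)/(1128201 + 905680))*(-92339*U(3) + ((-1153307 + 1437129) + 1463381))) = 1/((168082 + (-777315 - 2349234)/(1128201 + 905680))*(-184678*3*(1 + 3) + ((-1153307 + 1437129) + 1463381))) = 1/((168082 - 3126549/2033881)*(-184678*3*4 + (283822 + 1463381))) = 1/((168082 - 3126549*1/2033881)*(-92339*24 + 1747203)) = 1/((168082 - 3126549/2033881)*(-2216136 + 1747203)) = 1/((341855659693/2033881)*(-468933)) = 1/(-160307400066817569/2033881) = -2033881/160307400066817569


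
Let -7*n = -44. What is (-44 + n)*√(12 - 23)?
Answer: -264*I*√11/7 ≈ -125.08*I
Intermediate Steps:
n = 44/7 (n = -⅐*(-44) = 44/7 ≈ 6.2857)
(-44 + n)*√(12 - 23) = (-44 + 44/7)*√(12 - 23) = -264*I*√11/7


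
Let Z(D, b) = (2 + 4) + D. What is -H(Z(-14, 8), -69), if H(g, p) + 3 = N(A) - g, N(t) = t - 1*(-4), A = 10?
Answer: -19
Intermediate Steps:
N(t) = 4 + t (N(t) = t + 4 = 4 + t)
Z(D, b) = 6 + D
H(g, p) = 11 - g (H(g, p) = -3 + ((4 + 10) - g) = -3 + (14 - g) = 11 - g)
-H(Z(-14, 8), -69) = -(11 - (6 - 14)) = -(11 - 1*(-8)) = -(11 + 8) = -1*19 = -19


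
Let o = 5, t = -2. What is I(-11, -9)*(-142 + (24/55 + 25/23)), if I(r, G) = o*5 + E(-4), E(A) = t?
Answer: -177703/55 ≈ -3231.0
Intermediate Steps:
E(A) = -2
I(r, G) = 23 (I(r, G) = 5*5 - 2 = 25 - 2 = 23)
I(-11, -9)*(-142 + (24/55 + 25/23)) = 23*(-142 + (24/55 + 25/23)) = 23*(-142 + 1927/1265) = 23*(-177703/1265) = -177703/55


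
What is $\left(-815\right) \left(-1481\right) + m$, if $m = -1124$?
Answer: $1205891$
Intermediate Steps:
$\left(-815\right) \left(-1481\right) + m = \left(-815\right) \left(-1481\right) - 1124 = 1207015 - 1124 = 1205891$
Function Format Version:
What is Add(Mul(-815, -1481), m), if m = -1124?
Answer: 1205891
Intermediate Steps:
Add(Mul(-815, -1481), m) = Add(Mul(-815, -1481), -1124) = Add(1207015, -1124) = 1205891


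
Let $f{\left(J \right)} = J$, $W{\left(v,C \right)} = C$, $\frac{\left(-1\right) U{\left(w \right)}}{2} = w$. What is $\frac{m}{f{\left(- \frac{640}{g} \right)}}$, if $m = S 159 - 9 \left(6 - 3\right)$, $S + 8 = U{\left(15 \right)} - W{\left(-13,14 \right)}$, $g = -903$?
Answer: $- \frac{1498077}{128} \approx -11704.0$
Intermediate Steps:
$U{\left(w \right)} = - 2 w$
$S = -52$ ($S = -8 - 44 = -52$)
$m = -8295$ ($m = \left(-52\right) 159 - 9 \left(6 - 3\right) = -8268 - 27 = -8295$)
$\frac{m}{f{\left(- \frac{640}{g} \right)}} = - \frac{8295}{\left(-640\right) \frac{1}{-903}} = - \frac{8295}{\left(-640\right) \left(- \frac{1}{903}\right)} = - \frac{8295}{\frac{640}{903}} = \left(-8295\right) \frac{903}{640} = - \frac{1498077}{128}$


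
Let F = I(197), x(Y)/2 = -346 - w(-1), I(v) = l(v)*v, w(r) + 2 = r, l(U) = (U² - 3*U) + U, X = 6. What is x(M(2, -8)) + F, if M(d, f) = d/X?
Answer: 7567069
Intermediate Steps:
M(d, f) = d/6
l(U) = U² - 2*U
w(r) = -2 + r
I(v) = v²*(-2 + v) (I(v) = (v*(-2 + v))*v = v²*(-2 + v))
x(Y) = -686 (x(Y) = 2*(-346 - (-2 - 1)) = 2*(-346 - 1*(-3)) = 2*(-346 + 3) = 2*(-343) = -686)
F = 7567755 (F = 197²*(-2 + 197) = 38809*195 = 7567755)
x(M(2, -8)) + F = -686 + 7567755 = 7567069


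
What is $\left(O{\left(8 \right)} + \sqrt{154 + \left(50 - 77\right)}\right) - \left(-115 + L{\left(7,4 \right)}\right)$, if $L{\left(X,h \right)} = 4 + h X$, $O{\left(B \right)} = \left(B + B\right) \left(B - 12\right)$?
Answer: $19 + \sqrt{127} \approx 30.269$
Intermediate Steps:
$O{\left(B \right)} = 2 B \left(-12 + B\right)$
$L{\left(X,h \right)} = 4 + X h$
$\left(O{\left(8 \right)} + \sqrt{154 + \left(50 - 77\right)}\right) - \left(-115 + L{\left(7,4 \right)}\right) = \left(2 \cdot 8 \left(-12 + 8\right) + \sqrt{154 + \left(50 - 77\right)}\right) + \left(115 - \left(4 + 7 \cdot 4\right)\right) = \left(2 \cdot 8 \left(-4\right) + \sqrt{154 + \left(50 - 77\right)}\right) + \left(115 - \left(4 + 28\right)\right) = \left(-64 + \sqrt{154 - 27}\right) + \left(115 - 32\right) = \left(-64 + \sqrt{127}\right) + \left(115 - 32\right) = \left(-64 + \sqrt{127}\right) + 83 = 19 + \sqrt{127}$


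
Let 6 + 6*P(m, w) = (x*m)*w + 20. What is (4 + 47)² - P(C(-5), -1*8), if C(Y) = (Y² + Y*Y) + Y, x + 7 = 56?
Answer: 16616/3 ≈ 5538.7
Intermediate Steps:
x = 49 (x = -7 + 56 = 49)
C(Y) = Y + 2*Y² (C(Y) = (Y² + Y²) + Y = 2*Y² + Y = Y + 2*Y²)
P(m, w) = 7/3 + 49*m*w/6 (P(m, w) = -1 + ((49*m)*w + 20)/6 = -1 + (49*m*w + 20)/6 = -1 + (20 + 49*m*w)/6 = -1 + (10/3 + 49*m*w/6) = 7/3 + 49*m*w/6)
(4 + 47)² - P(C(-5), -1*8) = (4 + 47)² - (7/3 + 49*(-5*(1 + 2*(-5)))*(-1*8)/6) = 51² - (7/3 + (49/6)*(-5*(1 - 10))*(-8)) = 2601 - (7/3 + (49/6)*(-5*(-9))*(-8)) = 2601 - (7/3 + (49/6)*45*(-8)) = 2601 - (7/3 - 2940) = 2601 - 1*(-8813/3) = 2601 + 8813/3 = 16616/3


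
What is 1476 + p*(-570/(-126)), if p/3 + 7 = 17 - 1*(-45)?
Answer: 15557/7 ≈ 2222.4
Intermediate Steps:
p = 165 (p = -21 + 3*(17 - 1*(-45)) = -21 + 3*(17 + 45) = -21 + 3*62 = -21 + 186 = 165)
1476 + p*(-570/(-126)) = 1476 + 165*(-570/(-126)) = 1476 + 165*(-570*(-1/126)) = 1476 + 165*(95/21) = 1476 + 5225/7 = 15557/7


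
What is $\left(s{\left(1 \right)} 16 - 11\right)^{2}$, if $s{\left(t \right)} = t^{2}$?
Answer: $25$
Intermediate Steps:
$\left(s{\left(1 \right)} 16 - 11\right)^{2} = \left(1^{2} \cdot 16 - 11\right)^{2} = \left(1 \cdot 16 - 11\right)^{2} = \left(16 - 11\right)^{2} = 5^{2} = 25$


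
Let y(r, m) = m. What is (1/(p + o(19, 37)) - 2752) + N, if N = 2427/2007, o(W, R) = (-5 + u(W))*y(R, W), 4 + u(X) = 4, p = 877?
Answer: -1439097509/523158 ≈ -2750.8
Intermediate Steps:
u(X) = 0 (u(X) = -4 + 4 = 0)
o(W, R) = -5*W (o(W, R) = (-5 + 0)*W = -5*W)
N = 809/669 (N = 2427*(1/2007) = 809/669 ≈ 1.2093)
(1/(p + o(19, 37)) - 2752) + N = (1/(877 - 5*19) - 2752) + 809/669 = (1/(877 - 95) - 2752) + 809/669 = (1/782 - 2752) + 809/669 = -2152063/782 + 809/669 = -1439097509/523158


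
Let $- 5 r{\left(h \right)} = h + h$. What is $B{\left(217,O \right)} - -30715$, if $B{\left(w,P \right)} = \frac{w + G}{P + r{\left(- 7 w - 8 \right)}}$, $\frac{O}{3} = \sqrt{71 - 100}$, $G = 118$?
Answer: $\frac{95560585255}{3111147} - \frac{8375 i \sqrt{29}}{3111147} \approx 30716.0 - 0.014497 i$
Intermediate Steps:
$O = 3 i \sqrt{29}$ ($O = 3 \sqrt{71 - 100} = 3 \sqrt{-29} = 3 i \sqrt{29} \approx 16.155 i$)
$r{\left(h \right)} = - \frac{2 h}{5}$ ($r{\left(h \right)} = - \frac{h + h}{5} = - \frac{2 h}{5}$)
$B{\left(w,P \right)} = \frac{118 + w}{\frac{16}{5} + P + \frac{14 w}{5}}$ ($B{\left(w,P \right)} = \frac{w + 118}{P - \frac{2 \left(- 7 w - 8\right)}{5}} = \frac{118 + w}{P - \frac{2 \left(-8 - 7 w\right)}{5}} = \frac{118 + w}{P + \left(\frac{16}{5} + \frac{14 w}{5}\right)} = \frac{118 + w}{\frac{16}{5} + P + \frac{14 w}{5}}$)
$B{\left(217,O \right)} - -30715 = \frac{5 \left(118 + 217\right)}{16 + 5 \cdot 3 i \sqrt{29} + 14 \cdot 217} - -30715 = 5 \frac{1}{16 + 15 i \sqrt{29} + 3038} \cdot 335 + 30715 = 5 \frac{1}{3054 + 15 i \sqrt{29}} \cdot 335 + 30715 = \frac{1675}{3054 + 15 i \sqrt{29}} + 30715 = 30715 + \frac{1675}{3054 + 15 i \sqrt{29}}$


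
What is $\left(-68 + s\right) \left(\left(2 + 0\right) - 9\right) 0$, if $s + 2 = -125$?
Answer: $0$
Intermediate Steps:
$s = -127$ ($s = -2 - 125 = -127$)
$\left(-68 + s\right) \left(\left(2 + 0\right) - 9\right) 0 = \left(-68 - 127\right) \left(\left(2 + 0\right) - 9\right) 0 = - 195 \left(2 - 9\right) 0 = - 195 \left(\left(-7\right) 0\right) = \left(-195\right) 0 = 0$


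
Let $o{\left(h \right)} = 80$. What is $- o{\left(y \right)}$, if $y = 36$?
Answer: $-80$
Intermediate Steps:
$- o{\left(y \right)} = \left(-1\right) 80 = -80$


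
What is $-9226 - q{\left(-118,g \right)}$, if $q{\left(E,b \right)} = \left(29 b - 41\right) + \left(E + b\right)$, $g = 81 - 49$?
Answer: $-10027$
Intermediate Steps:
$g = 32$
$q{\left(E,b \right)} = -41 + E + 30 b$ ($q{\left(E,b \right)} = \left(-41 + 29 b\right) + \left(E + b\right) = -41 + E + 30 b$)
$-9226 - q{\left(-118,g \right)} = -9226 - \left(-41 - 118 + 30 \cdot 32\right) = -9226 - \left(-41 - 118 + 960\right) = -9226 - 801 = -10027$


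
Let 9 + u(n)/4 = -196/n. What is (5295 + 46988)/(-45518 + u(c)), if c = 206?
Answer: -5385149/4692454 ≈ -1.1476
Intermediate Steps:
u(n) = -36 - 784/n (u(n) = -36 + 4*(-196/n) = -36 - 784/n)
(5295 + 46988)/(-45518 + u(c)) = (5295 + 46988)/(-45518 + (-36 - 784/206)) = 52283/(-45518 + (-36 - 784*1/206)) = 52283/(-45518 + (-36 - 392/103)) = 52283/(-45518 - 4100/103) = 52283/(-4692454/103) = 52283*(-103/4692454) = -5385149/4692454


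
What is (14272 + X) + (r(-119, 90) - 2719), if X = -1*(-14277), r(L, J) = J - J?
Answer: 25830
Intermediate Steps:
r(L, J) = 0
X = 14277
(14272 + X) + (r(-119, 90) - 2719) = (14272 + 14277) + (0 - 2719) = 28549 - 2719 = 25830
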